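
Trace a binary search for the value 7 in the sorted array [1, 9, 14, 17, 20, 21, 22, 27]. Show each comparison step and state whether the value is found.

Binary search for 7 in [1, 9, 14, 17, 20, 21, 22, 27]:

lo=0, hi=7, mid=3, arr[mid]=17 -> 17 > 7, search left half
lo=0, hi=2, mid=1, arr[mid]=9 -> 9 > 7, search left half
lo=0, hi=0, mid=0, arr[mid]=1 -> 1 < 7, search right half
lo=1 > hi=0, target 7 not found

Binary search determines that 7 is not in the array after 3 comparisons. The search space was exhausted without finding the target.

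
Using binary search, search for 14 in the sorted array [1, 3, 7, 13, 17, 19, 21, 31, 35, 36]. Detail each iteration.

Binary search for 14 in [1, 3, 7, 13, 17, 19, 21, 31, 35, 36]:

lo=0, hi=9, mid=4, arr[mid]=17 -> 17 > 14, search left half
lo=0, hi=3, mid=1, arr[mid]=3 -> 3 < 14, search right half
lo=2, hi=3, mid=2, arr[mid]=7 -> 7 < 14, search right half
lo=3, hi=3, mid=3, arr[mid]=13 -> 13 < 14, search right half
lo=4 > hi=3, target 14 not found

Binary search determines that 14 is not in the array after 4 comparisons. The search space was exhausted without finding the target.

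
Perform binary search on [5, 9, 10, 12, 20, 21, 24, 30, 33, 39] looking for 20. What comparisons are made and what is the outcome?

Binary search for 20 in [5, 9, 10, 12, 20, 21, 24, 30, 33, 39]:

lo=0, hi=9, mid=4, arr[mid]=20 -> Found target at index 4!

Binary search finds 20 at index 4 after 1 comparisons. The search repeatedly halves the search space by comparing with the middle element.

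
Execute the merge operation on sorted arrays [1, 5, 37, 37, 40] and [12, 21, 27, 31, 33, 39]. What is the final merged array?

Merging process:

Compare 1 vs 12: take 1 from left. Merged: [1]
Compare 5 vs 12: take 5 from left. Merged: [1, 5]
Compare 37 vs 12: take 12 from right. Merged: [1, 5, 12]
Compare 37 vs 21: take 21 from right. Merged: [1, 5, 12, 21]
Compare 37 vs 27: take 27 from right. Merged: [1, 5, 12, 21, 27]
Compare 37 vs 31: take 31 from right. Merged: [1, 5, 12, 21, 27, 31]
Compare 37 vs 33: take 33 from right. Merged: [1, 5, 12, 21, 27, 31, 33]
Compare 37 vs 39: take 37 from left. Merged: [1, 5, 12, 21, 27, 31, 33, 37]
Compare 37 vs 39: take 37 from left. Merged: [1, 5, 12, 21, 27, 31, 33, 37, 37]
Compare 40 vs 39: take 39 from right. Merged: [1, 5, 12, 21, 27, 31, 33, 37, 37, 39]
Append remaining from left: [40]. Merged: [1, 5, 12, 21, 27, 31, 33, 37, 37, 39, 40]

Final merged array: [1, 5, 12, 21, 27, 31, 33, 37, 37, 39, 40]
Total comparisons: 10

The merged array is [1, 5, 12, 21, 27, 31, 33, 37, 37, 39, 40], requiring 10 comparisons. The merge step runs in O(n) time where n is the total number of elements.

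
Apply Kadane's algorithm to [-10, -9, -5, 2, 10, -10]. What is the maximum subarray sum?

Using Kadane's algorithm on [-10, -9, -5, 2, 10, -10]:

Scanning through the array:
Position 1 (value -9): max_ending_here = -9, max_so_far = -9
Position 2 (value -5): max_ending_here = -5, max_so_far = -5
Position 3 (value 2): max_ending_here = 2, max_so_far = 2
Position 4 (value 10): max_ending_here = 12, max_so_far = 12
Position 5 (value -10): max_ending_here = 2, max_so_far = 12

Maximum subarray: [2, 10]
Maximum sum: 12

The maximum subarray is [2, 10] with sum 12. This subarray runs from index 3 to index 4.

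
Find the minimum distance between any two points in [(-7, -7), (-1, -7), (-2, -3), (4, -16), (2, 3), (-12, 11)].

Computing all pairwise distances among 6 points:

d((-7, -7), (-1, -7)) = 6.0
d((-7, -7), (-2, -3)) = 6.4031
d((-7, -7), (4, -16)) = 14.2127
d((-7, -7), (2, 3)) = 13.4536
d((-7, -7), (-12, 11)) = 18.6815
d((-1, -7), (-2, -3)) = 4.1231 <-- minimum
d((-1, -7), (4, -16)) = 10.2956
d((-1, -7), (2, 3)) = 10.4403
d((-1, -7), (-12, 11)) = 21.095
d((-2, -3), (4, -16)) = 14.3178
d((-2, -3), (2, 3)) = 7.2111
d((-2, -3), (-12, 11)) = 17.2047
d((4, -16), (2, 3)) = 19.105
d((4, -16), (-12, 11)) = 31.3847
d((2, 3), (-12, 11)) = 16.1245

Closest pair: (-1, -7) and (-2, -3) with distance 4.1231

The closest pair is (-1, -7) and (-2, -3) with Euclidean distance 4.1231. For 6 points, brute-force pairwise comparison is shown above. For large n, the divide-and-conquer algorithm (sort by x, recurse on halves, check the dividing strip) achieves O(n log n).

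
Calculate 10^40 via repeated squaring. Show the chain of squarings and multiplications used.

Computing 10^40 by squaring (build up from 10^1; each line after the first costs one multiplication):

10^1 = 10
10^2 = (10^1)^2 = 10^2 = 100
10^4 = (10^2)^2 = 100^2 = 10000
10^5 = 10 * 10^4 = 10 * 10000 = 100000
10^10 = (10^5)^2 = 100000^2 = 10000000000
10^20 = (10^10)^2 = 10000000000^2 = 100000000000000000000
10^40 = (10^20)^2 = 100000000000000000000^2 = 10000000000000000000000000000000000000000

Result: 10000000000000000000000000000000000000000
Multiplications needed: 6 (6 lines after 10^1)

10^40 = 10000000000000000000000000000000000000000. Using exponentiation by squaring, this requires 6 multiplications. The key idea: if the exponent is even, square the half-power; if odd, multiply by the base once.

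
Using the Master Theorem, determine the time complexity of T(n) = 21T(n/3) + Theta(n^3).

Master Theorem for T(n) = 21T(n/3) + O(n^3):

a = 21, b = 3, c = 3
log_b(a) = log_3(21) = 2.7712

Case 3: c = 3 > log_3(21) = 2.7712
T(n) = O(n^3) = O(n^3)

For T(n) = 21T(n/3) + O(n^3): log_3(21) = 2.7712. This is Case 3 of the Master Theorem (c > log_b(a), work dominated by root), giving O(n^3).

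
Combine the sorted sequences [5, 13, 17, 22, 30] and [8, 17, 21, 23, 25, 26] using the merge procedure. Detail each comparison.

Merging process:

Compare 5 vs 8: take 5 from left. Merged: [5]
Compare 13 vs 8: take 8 from right. Merged: [5, 8]
Compare 13 vs 17: take 13 from left. Merged: [5, 8, 13]
Compare 17 vs 17: take 17 from left. Merged: [5, 8, 13, 17]
Compare 22 vs 17: take 17 from right. Merged: [5, 8, 13, 17, 17]
Compare 22 vs 21: take 21 from right. Merged: [5, 8, 13, 17, 17, 21]
Compare 22 vs 23: take 22 from left. Merged: [5, 8, 13, 17, 17, 21, 22]
Compare 30 vs 23: take 23 from right. Merged: [5, 8, 13, 17, 17, 21, 22, 23]
Compare 30 vs 25: take 25 from right. Merged: [5, 8, 13, 17, 17, 21, 22, 23, 25]
Compare 30 vs 26: take 26 from right. Merged: [5, 8, 13, 17, 17, 21, 22, 23, 25, 26]
Append remaining from left: [30]. Merged: [5, 8, 13, 17, 17, 21, 22, 23, 25, 26, 30]

Final merged array: [5, 8, 13, 17, 17, 21, 22, 23, 25, 26, 30]
Total comparisons: 10

The merged array is [5, 8, 13, 17, 17, 21, 22, 23, 25, 26, 30], requiring 10 comparisons. The merge step runs in O(n) time where n is the total number of elements.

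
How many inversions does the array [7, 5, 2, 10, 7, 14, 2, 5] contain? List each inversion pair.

Finding inversions in [7, 5, 2, 10, 7, 14, 2, 5]:

(0, 1): arr[0]=7 > arr[1]=5
(0, 2): arr[0]=7 > arr[2]=2
(0, 6): arr[0]=7 > arr[6]=2
(0, 7): arr[0]=7 > arr[7]=5
(1, 2): arr[1]=5 > arr[2]=2
(1, 6): arr[1]=5 > arr[6]=2
(3, 4): arr[3]=10 > arr[4]=7
(3, 6): arr[3]=10 > arr[6]=2
(3, 7): arr[3]=10 > arr[7]=5
(4, 6): arr[4]=7 > arr[6]=2
(4, 7): arr[4]=7 > arr[7]=5
(5, 6): arr[5]=14 > arr[6]=2
(5, 7): arr[5]=14 > arr[7]=5

Total inversions: 13

The array has 13 inversion(s): (0,1), (0,2), (0,6), (0,7), (1,2), (1,6), (3,4), (3,6), (3,7), (4,6), (4,7), (5,6), (5,7). Each pair (i,j) satisfies i < j and arr[i] > arr[j].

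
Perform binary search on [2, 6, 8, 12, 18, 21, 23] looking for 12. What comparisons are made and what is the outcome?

Binary search for 12 in [2, 6, 8, 12, 18, 21, 23]:

lo=0, hi=6, mid=3, arr[mid]=12 -> Found target at index 3!

Binary search finds 12 at index 3 after 1 comparisons. The search repeatedly halves the search space by comparing with the middle element.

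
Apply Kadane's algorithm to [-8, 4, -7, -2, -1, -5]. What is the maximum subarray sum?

Using Kadane's algorithm on [-8, 4, -7, -2, -1, -5]:

Scanning through the array:
Position 1 (value 4): max_ending_here = 4, max_so_far = 4
Position 2 (value -7): max_ending_here = -3, max_so_far = 4
Position 3 (value -2): max_ending_here = -2, max_so_far = 4
Position 4 (value -1): max_ending_here = -1, max_so_far = 4
Position 5 (value -5): max_ending_here = -5, max_so_far = 4

Maximum subarray: [4]
Maximum sum: 4

The maximum subarray is [4] with sum 4. This subarray runs from index 1 to index 1.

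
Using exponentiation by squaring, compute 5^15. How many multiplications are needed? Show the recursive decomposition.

Computing 5^15 by squaring (build up from 5^1; each line after the first costs one multiplication):

5^1 = 5
5^2 = (5^1)^2 = 5^2 = 25
5^3 = 5 * 5^2 = 5 * 25 = 125
5^6 = (5^3)^2 = 125^2 = 15625
5^7 = 5 * 5^6 = 5 * 15625 = 78125
5^14 = (5^7)^2 = 78125^2 = 6103515625
5^15 = 5 * 5^14 = 5 * 6103515625 = 30517578125

Result: 30517578125
Multiplications needed: 6 (6 lines after 5^1)

5^15 = 30517578125. Using exponentiation by squaring, this requires 6 multiplications. The key idea: if the exponent is even, square the half-power; if odd, multiply by the base once.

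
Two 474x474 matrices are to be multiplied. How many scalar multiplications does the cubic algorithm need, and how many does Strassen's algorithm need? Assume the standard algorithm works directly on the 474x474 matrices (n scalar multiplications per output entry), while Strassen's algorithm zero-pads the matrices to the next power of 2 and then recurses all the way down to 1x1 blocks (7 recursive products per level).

Matrix multiplication for 474x474 matrices:

Strassen's algorithm requires power-of-2 dimensions. Pad 474x474 to 512x512 (next power of 2).

Standard algorithm: 474^3 = 106496424 multiplications
Strassen's algorithm: 7^(log2(512)) = 7^9 = 40353607 multiplications
Savings: 106496424 - 40353607 = 66142817 multiplications

Standard: 106496424 multiplications (474^3). Strassen: 40353607 multiplications (7^9, after padding to 512x512). Strassen reduces 8 recursive multiplications to 7 at each level.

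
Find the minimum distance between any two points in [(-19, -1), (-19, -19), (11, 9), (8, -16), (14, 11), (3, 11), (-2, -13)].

Computing all pairwise distances among 7 points:

d((-19, -1), (-19, -19)) = 18.0
d((-19, -1), (11, 9)) = 31.6228
d((-19, -1), (8, -16)) = 30.8869
d((-19, -1), (14, 11)) = 35.1141
d((-19, -1), (3, 11)) = 25.0599
d((-19, -1), (-2, -13)) = 20.8087
d((-19, -19), (11, 9)) = 41.0366
d((-19, -19), (8, -16)) = 27.1662
d((-19, -19), (14, 11)) = 44.5982
d((-19, -19), (3, 11)) = 37.2022
d((-19, -19), (-2, -13)) = 18.0278
d((11, 9), (8, -16)) = 25.1794
d((11, 9), (14, 11)) = 3.6056 <-- minimum
d((11, 9), (3, 11)) = 8.2462
d((11, 9), (-2, -13)) = 25.5539
d((8, -16), (14, 11)) = 27.6586
d((8, -16), (3, 11)) = 27.4591
d((8, -16), (-2, -13)) = 10.4403
d((14, 11), (3, 11)) = 11.0
d((14, 11), (-2, -13)) = 28.8444
d((3, 11), (-2, -13)) = 24.5153

Closest pair: (11, 9) and (14, 11) with distance 3.6056

The closest pair is (11, 9) and (14, 11) with Euclidean distance 3.6056. For 7 points, brute-force pairwise comparison is shown above. For large n, the divide-and-conquer algorithm (sort by x, recurse on halves, check the dividing strip) achieves O(n log n).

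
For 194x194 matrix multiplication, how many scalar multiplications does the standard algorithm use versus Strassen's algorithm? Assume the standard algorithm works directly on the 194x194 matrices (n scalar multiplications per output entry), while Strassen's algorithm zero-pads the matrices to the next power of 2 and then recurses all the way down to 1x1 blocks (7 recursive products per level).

Matrix multiplication for 194x194 matrices:

Strassen's algorithm requires power-of-2 dimensions. Pad 194x194 to 256x256 (next power of 2).

Standard algorithm: 194^3 = 7301384 multiplications
Strassen's algorithm: 7^(log2(256)) = 7^8 = 5764801 multiplications
Savings: 7301384 - 5764801 = 1536583 multiplications

Standard: 7301384 multiplications (194^3). Strassen: 5764801 multiplications (7^8, after padding to 256x256). Strassen reduces 8 recursive multiplications to 7 at each level.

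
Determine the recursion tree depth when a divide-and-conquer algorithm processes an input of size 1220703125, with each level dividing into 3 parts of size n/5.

For divide and conquer with division factor 5:

Problem sizes at each level:
Level 0: 1220703125
Level 1: 244140625
Level 2: 48828125
Level 3: 9765625
Level 4: 1953125
Level 5: 390625
Level 6: 78125
Level 7: 15625
Level 8: 3125
Level 9: 625
Level 10: 125
Level 11: 25
Level 12: 5
Level 13: 1

The root is level 0 and the size-1 base case is level 13 (the tree spans levels 0 through 13, i.e. 14 levels counting the root), so the depth is the number of divisions: log_5(1220703125) = 13

The recursion tree depth is log_5(1220703125) = 13. At each level, the problem size is divided by 5, so it takes 13 divisions to reduce to a base case of size 1. The algorithm makes 3 recursive calls at each level.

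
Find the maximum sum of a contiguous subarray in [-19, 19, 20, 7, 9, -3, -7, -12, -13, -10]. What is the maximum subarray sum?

Using Kadane's algorithm on [-19, 19, 20, 7, 9, -3, -7, -12, -13, -10]:

Scanning through the array:
Position 1 (value 19): max_ending_here = 19, max_so_far = 19
Position 2 (value 20): max_ending_here = 39, max_so_far = 39
Position 3 (value 7): max_ending_here = 46, max_so_far = 46
Position 4 (value 9): max_ending_here = 55, max_so_far = 55
Position 5 (value -3): max_ending_here = 52, max_so_far = 55
Position 6 (value -7): max_ending_here = 45, max_so_far = 55
Position 7 (value -12): max_ending_here = 33, max_so_far = 55
Position 8 (value -13): max_ending_here = 20, max_so_far = 55
Position 9 (value -10): max_ending_here = 10, max_so_far = 55

Maximum subarray: [19, 20, 7, 9]
Maximum sum: 55

The maximum subarray is [19, 20, 7, 9] with sum 55. This subarray runs from index 1 to index 4.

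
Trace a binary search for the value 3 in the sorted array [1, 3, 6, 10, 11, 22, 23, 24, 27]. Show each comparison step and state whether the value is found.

Binary search for 3 in [1, 3, 6, 10, 11, 22, 23, 24, 27]:

lo=0, hi=8, mid=4, arr[mid]=11 -> 11 > 3, search left half
lo=0, hi=3, mid=1, arr[mid]=3 -> Found target at index 1!

Binary search finds 3 at index 1 after 2 comparisons. The search repeatedly halves the search space by comparing with the middle element.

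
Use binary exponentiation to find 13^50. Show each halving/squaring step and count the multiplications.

Computing 13^50 by squaring (build up from 13^1; each line after the first costs one multiplication):

13^1 = 13
13^2 = (13^1)^2 = 13^2 = 169
13^3 = 13 * 13^2 = 13 * 169 = 2197
13^6 = (13^3)^2 = 2197^2 = 4826809
13^12 = (13^6)^2 = 4826809^2 = 23298085122481
13^24 = (13^12)^2 = 23298085122481^2 = 542800770374370512771595361
13^25 = 13 * 13^24 = 13 * 542800770374370512771595361 = 7056410014866816666030739693
13^50 = (13^25)^2 = 7056410014866816666030739693^2 = 49792922297912707801714181535533618316401192004725734249

Result: 49792922297912707801714181535533618316401192004725734249
Multiplications needed: 7 (7 lines after 13^1)

13^50 = 49792922297912707801714181535533618316401192004725734249. Using exponentiation by squaring, this requires 7 multiplications. The key idea: if the exponent is even, square the half-power; if odd, multiply by the base once.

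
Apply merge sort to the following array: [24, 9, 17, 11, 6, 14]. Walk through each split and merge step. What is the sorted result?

Merge sort trace:

Split: [24, 9, 17, 11, 6, 14] -> [24, 9, 17] and [11, 6, 14]
  Split: [24, 9, 17] -> [24] and [9, 17]
    Split: [9, 17] -> [9] and [17]
    Merge: [9] + [17] -> [9, 17]
  Merge: [24] + [9, 17] -> [9, 17, 24]
  Split: [11, 6, 14] -> [11] and [6, 14]
    Split: [6, 14] -> [6] and [14]
    Merge: [6] + [14] -> [6, 14]
  Merge: [11] + [6, 14] -> [6, 11, 14]
Merge: [9, 17, 24] + [6, 11, 14] -> [6, 9, 11, 14, 17, 24]

Final sorted array: [6, 9, 11, 14, 17, 24]

The merge sort proceeds by recursively splitting the array and merging sorted halves.
After all merges, the sorted array is [6, 9, 11, 14, 17, 24].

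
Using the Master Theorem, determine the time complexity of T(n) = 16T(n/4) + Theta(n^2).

Master Theorem for T(n) = 16T(n/4) + O(n^2):

a = 16, b = 4, c = 2
log_b(a) = log_4(16) = 2.0000

Case 2: c = 2 = log_4(16) = 2.0000
T(n) = O(n^2 log n) = O(n^2 log n)

For T(n) = 16T(n/4) + O(n^2): log_4(16) = 2.0000. This is Case 2 of the Master Theorem (c = log_b(a), equal work at all levels), giving O(n^2 log n).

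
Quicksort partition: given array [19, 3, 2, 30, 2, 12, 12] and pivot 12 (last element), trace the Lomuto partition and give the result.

Lomuto partition with pivot = 12:

Initial array: [19, 3, 2, 30, 2, 12, 12]

arr[0]=19 > 12: no swap
arr[1]=3 <= 12: swap with position 0, array becomes [3, 19, 2, 30, 2, 12, 12]
arr[2]=2 <= 12: swap with position 1, array becomes [3, 2, 19, 30, 2, 12, 12]
arr[3]=30 > 12: no swap
arr[4]=2 <= 12: swap with position 2, array becomes [3, 2, 2, 30, 19, 12, 12]
arr[5]=12 <= 12: swap with position 3, array becomes [3, 2, 2, 12, 19, 30, 12]

Place pivot at position 4: [3, 2, 2, 12, 12, 30, 19]
Pivot position: 4

After partitioning with pivot 12, the array becomes [3, 2, 2, 12, 12, 30, 19]. The pivot is placed at index 4. All elements to the left of the pivot are <= 12, and all elements to the right are > 12.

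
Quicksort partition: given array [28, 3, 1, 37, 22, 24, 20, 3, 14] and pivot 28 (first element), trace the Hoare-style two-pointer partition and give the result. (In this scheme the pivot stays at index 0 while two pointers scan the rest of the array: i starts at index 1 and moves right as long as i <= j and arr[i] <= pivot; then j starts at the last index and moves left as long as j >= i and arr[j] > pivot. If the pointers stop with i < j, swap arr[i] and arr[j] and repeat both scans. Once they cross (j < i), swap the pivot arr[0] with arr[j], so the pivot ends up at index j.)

Hoare-style two-pointer partition with pivot = 28:

Initial array: [28, 3, 1, 37, 22, 24, 20, 3, 14]

Pointers start at i = 1, j = 8.
i stops at index 3 (arr[3]=37 > 28), j stops at index 8 (arr[8]=14 <= 28): swap arr[3] and arr[8], array becomes [28, 3, 1, 14, 22, 24, 20, 3, 37]
i ends at 8, j ends at 7: the pointers have crossed (j < i), so scanning stops.

Swap pivot arr[0] with arr[7] to place pivot at position 7: [3, 3, 1, 14, 22, 24, 20, 28, 37]
Pivot position: 7

After partitioning with pivot 28, the array becomes [3, 3, 1, 14, 22, 24, 20, 28, 37]. The pivot is placed at index 7. All elements to the left of the pivot are <= 28, and all elements to the right are > 28.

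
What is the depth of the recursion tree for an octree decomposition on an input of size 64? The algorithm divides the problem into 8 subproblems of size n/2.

For divide and conquer with division factor 2:

Problem sizes at each level:
Level 0: 64
Level 1: 32
Level 2: 16
Level 3: 8
Level 4: 4
Level 5: 2
Level 6: 1

The root is level 0 and the size-1 base case is level 6 (the tree spans levels 0 through 6, i.e. 7 levels counting the root), so the depth is the number of divisions: log_2(64) = 6

The recursion tree depth is log_2(64) = 6. At each level, the problem size is divided by 2, so it takes 6 divisions to reduce to a base case of size 1. The algorithm makes 8 recursive calls at each level.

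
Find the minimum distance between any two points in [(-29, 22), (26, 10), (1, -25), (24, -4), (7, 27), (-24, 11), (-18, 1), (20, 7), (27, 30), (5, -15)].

Computing all pairwise distances among 10 points:

d((-29, 22), (26, 10)) = 56.2939
d((-29, 22), (1, -25)) = 55.7584
d((-29, 22), (24, -4)) = 59.0339
d((-29, 22), (7, 27)) = 36.3456
d((-29, 22), (-24, 11)) = 12.083
d((-29, 22), (-18, 1)) = 23.7065
d((-29, 22), (20, 7)) = 51.2445
d((-29, 22), (27, 30)) = 56.5685
d((-29, 22), (5, -15)) = 50.2494
d((26, 10), (1, -25)) = 43.0116
d((26, 10), (24, -4)) = 14.1421
d((26, 10), (7, 27)) = 25.4951
d((26, 10), (-24, 11)) = 50.01
d((26, 10), (-18, 1)) = 44.911
d((26, 10), (20, 7)) = 6.7082 <-- minimum
d((26, 10), (27, 30)) = 20.025
d((26, 10), (5, -15)) = 32.6497
d((1, -25), (24, -4)) = 31.1448
d((1, -25), (7, 27)) = 52.345
d((1, -25), (-24, 11)) = 43.8292
d((1, -25), (-18, 1)) = 32.2025
d((1, -25), (20, 7)) = 37.2156
d((1, -25), (27, 30)) = 60.8358
d((1, -25), (5, -15)) = 10.7703
d((24, -4), (7, 27)) = 35.3553
d((24, -4), (-24, 11)) = 50.2892
d((24, -4), (-18, 1)) = 42.2966
d((24, -4), (20, 7)) = 11.7047
d((24, -4), (27, 30)) = 34.1321
d((24, -4), (5, -15)) = 21.9545
d((7, 27), (-24, 11)) = 34.8855
d((7, 27), (-18, 1)) = 36.0694
d((7, 27), (20, 7)) = 23.8537
d((7, 27), (27, 30)) = 20.2237
d((7, 27), (5, -15)) = 42.0476
d((-24, 11), (-18, 1)) = 11.6619
d((-24, 11), (20, 7)) = 44.1814
d((-24, 11), (27, 30)) = 54.4243
d((-24, 11), (5, -15)) = 38.9487
d((-18, 1), (20, 7)) = 38.4708
d((-18, 1), (27, 30)) = 53.535
d((-18, 1), (5, -15)) = 28.0179
d((20, 7), (27, 30)) = 24.0416
d((20, 7), (5, -15)) = 26.6271
d((27, 30), (5, -15)) = 50.0899

Closest pair: (26, 10) and (20, 7) with distance 6.7082

The closest pair is (26, 10) and (20, 7) with Euclidean distance 6.7082. For 10 points, brute-force pairwise comparison is shown above. For large n, the divide-and-conquer algorithm (sort by x, recurse on halves, check the dividing strip) achieves O(n log n).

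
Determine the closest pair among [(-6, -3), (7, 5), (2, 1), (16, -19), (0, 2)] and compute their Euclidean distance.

Computing all pairwise distances among 5 points:

d((-6, -3), (7, 5)) = 15.2643
d((-6, -3), (2, 1)) = 8.9443
d((-6, -3), (16, -19)) = 27.2029
d((-6, -3), (0, 2)) = 7.8102
d((7, 5), (2, 1)) = 6.4031
d((7, 5), (16, -19)) = 25.632
d((7, 5), (0, 2)) = 7.6158
d((2, 1), (16, -19)) = 24.4131
d((2, 1), (0, 2)) = 2.2361 <-- minimum
d((16, -19), (0, 2)) = 26.4008

Closest pair: (2, 1) and (0, 2) with distance 2.2361

The closest pair is (2, 1) and (0, 2) with Euclidean distance 2.2361. For 5 points, brute-force pairwise comparison is shown above. For large n, the divide-and-conquer algorithm (sort by x, recurse on halves, check the dividing strip) achieves O(n log n).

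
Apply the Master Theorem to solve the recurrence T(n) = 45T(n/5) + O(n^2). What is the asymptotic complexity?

Master Theorem for T(n) = 45T(n/5) + O(n^2):

a = 45, b = 5, c = 2
log_b(a) = log_5(45) = 2.3652

Case 1: c = 2 < log_5(45) = 2.3652
T(n) = O(n^(log_5 45))

For T(n) = 45T(n/5) + O(n^2): log_5(45) = 2.3652. This is Case 1 of the Master Theorem (c < log_b(a), work dominated by leaves), giving O(n^(log_5 45)).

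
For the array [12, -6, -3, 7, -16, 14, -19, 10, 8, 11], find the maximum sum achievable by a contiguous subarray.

Using Kadane's algorithm on [12, -6, -3, 7, -16, 14, -19, 10, 8, 11]:

Scanning through the array:
Position 1 (value -6): max_ending_here = 6, max_so_far = 12
Position 2 (value -3): max_ending_here = 3, max_so_far = 12
Position 3 (value 7): max_ending_here = 10, max_so_far = 12
Position 4 (value -16): max_ending_here = -6, max_so_far = 12
Position 5 (value 14): max_ending_here = 14, max_so_far = 14
Position 6 (value -19): max_ending_here = -5, max_so_far = 14
Position 7 (value 10): max_ending_here = 10, max_so_far = 14
Position 8 (value 8): max_ending_here = 18, max_so_far = 18
Position 9 (value 11): max_ending_here = 29, max_so_far = 29

Maximum subarray: [10, 8, 11]
Maximum sum: 29

The maximum subarray is [10, 8, 11] with sum 29. This subarray runs from index 7 to index 9.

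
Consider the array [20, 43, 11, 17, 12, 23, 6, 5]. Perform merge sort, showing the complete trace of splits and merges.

Merge sort trace:

Split: [20, 43, 11, 17, 12, 23, 6, 5] -> [20, 43, 11, 17] and [12, 23, 6, 5]
  Split: [20, 43, 11, 17] -> [20, 43] and [11, 17]
    Split: [20, 43] -> [20] and [43]
    Merge: [20] + [43] -> [20, 43]
    Split: [11, 17] -> [11] and [17]
    Merge: [11] + [17] -> [11, 17]
  Merge: [20, 43] + [11, 17] -> [11, 17, 20, 43]
  Split: [12, 23, 6, 5] -> [12, 23] and [6, 5]
    Split: [12, 23] -> [12] and [23]
    Merge: [12] + [23] -> [12, 23]
    Split: [6, 5] -> [6] and [5]
    Merge: [6] + [5] -> [5, 6]
  Merge: [12, 23] + [5, 6] -> [5, 6, 12, 23]
Merge: [11, 17, 20, 43] + [5, 6, 12, 23] -> [5, 6, 11, 12, 17, 20, 23, 43]

Final sorted array: [5, 6, 11, 12, 17, 20, 23, 43]

The merge sort proceeds by recursively splitting the array and merging sorted halves.
After all merges, the sorted array is [5, 6, 11, 12, 17, 20, 23, 43].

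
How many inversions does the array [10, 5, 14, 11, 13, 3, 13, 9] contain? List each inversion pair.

Finding inversions in [10, 5, 14, 11, 13, 3, 13, 9]:

(0, 1): arr[0]=10 > arr[1]=5
(0, 5): arr[0]=10 > arr[5]=3
(0, 7): arr[0]=10 > arr[7]=9
(1, 5): arr[1]=5 > arr[5]=3
(2, 3): arr[2]=14 > arr[3]=11
(2, 4): arr[2]=14 > arr[4]=13
(2, 5): arr[2]=14 > arr[5]=3
(2, 6): arr[2]=14 > arr[6]=13
(2, 7): arr[2]=14 > arr[7]=9
(3, 5): arr[3]=11 > arr[5]=3
(3, 7): arr[3]=11 > arr[7]=9
(4, 5): arr[4]=13 > arr[5]=3
(4, 7): arr[4]=13 > arr[7]=9
(6, 7): arr[6]=13 > arr[7]=9

Total inversions: 14

The array has 14 inversion(s): (0,1), (0,5), (0,7), (1,5), (2,3), (2,4), (2,5), (2,6), (2,7), (3,5), (3,7), (4,5), (4,7), (6,7). Each pair (i,j) satisfies i < j and arr[i] > arr[j].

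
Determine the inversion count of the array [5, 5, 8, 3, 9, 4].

Finding inversions in [5, 5, 8, 3, 9, 4]:

(0, 3): arr[0]=5 > arr[3]=3
(0, 5): arr[0]=5 > arr[5]=4
(1, 3): arr[1]=5 > arr[3]=3
(1, 5): arr[1]=5 > arr[5]=4
(2, 3): arr[2]=8 > arr[3]=3
(2, 5): arr[2]=8 > arr[5]=4
(4, 5): arr[4]=9 > arr[5]=4

Total inversions: 7

The array has 7 inversion(s): (0,3), (0,5), (1,3), (1,5), (2,3), (2,5), (4,5). Each pair (i,j) satisfies i < j and arr[i] > arr[j].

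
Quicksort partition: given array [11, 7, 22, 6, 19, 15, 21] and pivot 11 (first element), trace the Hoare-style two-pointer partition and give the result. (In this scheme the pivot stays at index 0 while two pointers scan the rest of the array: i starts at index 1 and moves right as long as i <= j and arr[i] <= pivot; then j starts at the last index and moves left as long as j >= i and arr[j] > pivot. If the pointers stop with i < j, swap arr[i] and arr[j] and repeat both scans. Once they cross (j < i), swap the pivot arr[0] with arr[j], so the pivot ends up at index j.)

Hoare-style two-pointer partition with pivot = 11:

Initial array: [11, 7, 22, 6, 19, 15, 21]

Pointers start at i = 1, j = 6.
i stops at index 2 (arr[2]=22 > 11), j stops at index 3 (arr[3]=6 <= 11): swap arr[2] and arr[3], array becomes [11, 7, 6, 22, 19, 15, 21]
i ends at 3, j ends at 2: the pointers have crossed (j < i), so scanning stops.

Swap pivot arr[0] with arr[2] to place pivot at position 2: [6, 7, 11, 22, 19, 15, 21]
Pivot position: 2

After partitioning with pivot 11, the array becomes [6, 7, 11, 22, 19, 15, 21]. The pivot is placed at index 2. All elements to the left of the pivot are <= 11, and all elements to the right are > 11.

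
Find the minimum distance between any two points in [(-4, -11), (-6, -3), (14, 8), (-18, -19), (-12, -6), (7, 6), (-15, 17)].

Computing all pairwise distances among 7 points:

d((-4, -11), (-6, -3)) = 8.2462
d((-4, -11), (14, 8)) = 26.1725
d((-4, -11), (-18, -19)) = 16.1245
d((-4, -11), (-12, -6)) = 9.434
d((-4, -11), (7, 6)) = 20.2485
d((-4, -11), (-15, 17)) = 30.0832
d((-6, -3), (14, 8)) = 22.8254
d((-6, -3), (-18, -19)) = 20.0
d((-6, -3), (-12, -6)) = 6.7082 <-- minimum
d((-6, -3), (7, 6)) = 15.8114
d((-6, -3), (-15, 17)) = 21.9317
d((14, 8), (-18, -19)) = 41.8688
d((14, 8), (-12, -6)) = 29.5296
d((14, 8), (7, 6)) = 7.2801
d((14, 8), (-15, 17)) = 30.3645
d((-18, -19), (-12, -6)) = 14.3178
d((-18, -19), (7, 6)) = 35.3553
d((-18, -19), (-15, 17)) = 36.1248
d((-12, -6), (7, 6)) = 22.4722
d((-12, -6), (-15, 17)) = 23.1948
d((7, 6), (-15, 17)) = 24.5967

Closest pair: (-6, -3) and (-12, -6) with distance 6.7082

The closest pair is (-6, -3) and (-12, -6) with Euclidean distance 6.7082. For 7 points, brute-force pairwise comparison is shown above. For large n, the divide-and-conquer algorithm (sort by x, recurse on halves, check the dividing strip) achieves O(n log n).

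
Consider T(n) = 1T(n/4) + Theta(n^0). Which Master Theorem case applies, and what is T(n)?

Master Theorem for T(n) = 1T(n/4) + O(n^0):

a = 1, b = 4, c = 0
log_b(a) = log_4(1) = 0.0000

Case 2: c = 0 = log_4(1) = 0.0000
T(n) = O(n^0 log n) = O(log n)

For T(n) = 1T(n/4) + O(n^0): log_4(1) = 0.0000. This is Case 2 of the Master Theorem (c = log_b(a), equal work at all levels), giving O(log n).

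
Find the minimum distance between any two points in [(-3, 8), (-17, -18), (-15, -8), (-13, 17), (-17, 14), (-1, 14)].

Computing all pairwise distances among 6 points:

d((-3, 8), (-17, -18)) = 29.5296
d((-3, 8), (-15, -8)) = 20.0
d((-3, 8), (-13, 17)) = 13.4536
d((-3, 8), (-17, 14)) = 15.2315
d((-3, 8), (-1, 14)) = 6.3246
d((-17, -18), (-15, -8)) = 10.198
d((-17, -18), (-13, 17)) = 35.2278
d((-17, -18), (-17, 14)) = 32.0
d((-17, -18), (-1, 14)) = 35.7771
d((-15, -8), (-13, 17)) = 25.0799
d((-15, -8), (-17, 14)) = 22.0907
d((-15, -8), (-1, 14)) = 26.0768
d((-13, 17), (-17, 14)) = 5.0 <-- minimum
d((-13, 17), (-1, 14)) = 12.3693
d((-17, 14), (-1, 14)) = 16.0

Closest pair: (-13, 17) and (-17, 14) with distance 5.0

The closest pair is (-13, 17) and (-17, 14) with Euclidean distance 5.0. For 6 points, brute-force pairwise comparison is shown above. For large n, the divide-and-conquer algorithm (sort by x, recurse on halves, check the dividing strip) achieves O(n log n).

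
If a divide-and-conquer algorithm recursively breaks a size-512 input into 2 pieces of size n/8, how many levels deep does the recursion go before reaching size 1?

For divide and conquer with division factor 8:

Problem sizes at each level:
Level 0: 512
Level 1: 64
Level 2: 8
Level 3: 1

The root is level 0 and the size-1 base case is level 3 (the tree spans levels 0 through 3, i.e. 4 levels counting the root), so the depth is the number of divisions: log_8(512) = 3

The recursion tree depth is log_8(512) = 3. At each level, the problem size is divided by 8, so it takes 3 divisions to reduce to a base case of size 1. The algorithm makes 2 recursive calls at each level.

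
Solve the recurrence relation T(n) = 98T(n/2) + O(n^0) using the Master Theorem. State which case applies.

Master Theorem for T(n) = 98T(n/2) + O(n^0):

a = 98, b = 2, c = 0
log_b(a) = log_2(98) = 6.6147

Case 1: c = 0 < log_2(98) = 6.6147
T(n) = O(n^(log_2 98))

For T(n) = 98T(n/2) + O(n^0): log_2(98) = 6.6147. This is Case 1 of the Master Theorem (c < log_b(a), work dominated by leaves), giving O(n^(log_2 98)).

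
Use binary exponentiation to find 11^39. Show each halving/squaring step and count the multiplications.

Computing 11^39 by squaring (build up from 11^1; each line after the first costs one multiplication):

11^1 = 11
11^2 = (11^1)^2 = 11^2 = 121
11^4 = (11^2)^2 = 121^2 = 14641
11^8 = (11^4)^2 = 14641^2 = 214358881
11^9 = 11 * 11^8 = 11 * 214358881 = 2357947691
11^18 = (11^9)^2 = 2357947691^2 = 5559917313492231481
11^19 = 11 * 11^18 = 11 * 5559917313492231481 = 61159090448414546291
11^38 = (11^19)^2 = 61159090448414546291^2 = 3740434344477351388916475705363381856681
11^39 = 11 * 11^38 = 11 * 3740434344477351388916475705363381856681 = 41144777789250865278081232758997200423491

Result: 41144777789250865278081232758997200423491
Multiplications needed: 8 (8 lines after 11^1)

11^39 = 41144777789250865278081232758997200423491. Using exponentiation by squaring, this requires 8 multiplications. The key idea: if the exponent is even, square the half-power; if odd, multiply by the base once.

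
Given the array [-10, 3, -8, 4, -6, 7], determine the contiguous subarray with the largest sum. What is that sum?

Using Kadane's algorithm on [-10, 3, -8, 4, -6, 7]:

Scanning through the array:
Position 1 (value 3): max_ending_here = 3, max_so_far = 3
Position 2 (value -8): max_ending_here = -5, max_so_far = 3
Position 3 (value 4): max_ending_here = 4, max_so_far = 4
Position 4 (value -6): max_ending_here = -2, max_so_far = 4
Position 5 (value 7): max_ending_here = 7, max_so_far = 7

Maximum subarray: [7]
Maximum sum: 7

The maximum subarray is [7] with sum 7. This subarray runs from index 5 to index 5.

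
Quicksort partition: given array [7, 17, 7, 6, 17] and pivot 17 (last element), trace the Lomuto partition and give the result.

Lomuto partition with pivot = 17:

Initial array: [7, 17, 7, 6, 17]

arr[0]=7 <= 17: swap with position 0, array becomes [7, 17, 7, 6, 17]
arr[1]=17 <= 17: swap with position 1, array becomes [7, 17, 7, 6, 17]
arr[2]=7 <= 17: swap with position 2, array becomes [7, 17, 7, 6, 17]
arr[3]=6 <= 17: swap with position 3, array becomes [7, 17, 7, 6, 17]

Place pivot at position 4: [7, 17, 7, 6, 17]
Pivot position: 4

After partitioning with pivot 17, the array becomes [7, 17, 7, 6, 17]. The pivot is placed at index 4. All elements to the left of the pivot are <= 17, and all elements to the right are > 17.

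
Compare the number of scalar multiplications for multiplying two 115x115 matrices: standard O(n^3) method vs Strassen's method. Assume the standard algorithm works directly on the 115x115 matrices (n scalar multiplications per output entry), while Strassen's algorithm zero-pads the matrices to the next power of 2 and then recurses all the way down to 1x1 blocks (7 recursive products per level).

Matrix multiplication for 115x115 matrices:

Strassen's algorithm requires power-of-2 dimensions. Pad 115x115 to 128x128 (next power of 2).

Standard algorithm: 115^3 = 1520875 multiplications
Strassen's algorithm: 7^(log2(128)) = 7^7 = 823543 multiplications
Savings: 1520875 - 823543 = 697332 multiplications

Standard: 1520875 multiplications (115^3). Strassen: 823543 multiplications (7^7, after padding to 128x128). Strassen reduces 8 recursive multiplications to 7 at each level.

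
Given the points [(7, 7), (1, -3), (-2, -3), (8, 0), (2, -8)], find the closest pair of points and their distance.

Computing all pairwise distances among 5 points:

d((7, 7), (1, -3)) = 11.6619
d((7, 7), (-2, -3)) = 13.4536
d((7, 7), (8, 0)) = 7.0711
d((7, 7), (2, -8)) = 15.8114
d((1, -3), (-2, -3)) = 3.0 <-- minimum
d((1, -3), (8, 0)) = 7.6158
d((1, -3), (2, -8)) = 5.099
d((-2, -3), (8, 0)) = 10.4403
d((-2, -3), (2, -8)) = 6.4031
d((8, 0), (2, -8)) = 10.0

Closest pair: (1, -3) and (-2, -3) with distance 3.0

The closest pair is (1, -3) and (-2, -3) with Euclidean distance 3.0. For 5 points, brute-force pairwise comparison is shown above. For large n, the divide-and-conquer algorithm (sort by x, recurse on halves, check the dividing strip) achieves O(n log n).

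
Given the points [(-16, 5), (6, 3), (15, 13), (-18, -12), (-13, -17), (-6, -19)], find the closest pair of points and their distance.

Computing all pairwise distances among 6 points:

d((-16, 5), (6, 3)) = 22.0907
d((-16, 5), (15, 13)) = 32.0156
d((-16, 5), (-18, -12)) = 17.1172
d((-16, 5), (-13, -17)) = 22.2036
d((-16, 5), (-6, -19)) = 26.0
d((6, 3), (15, 13)) = 13.4536
d((6, 3), (-18, -12)) = 28.3019
d((6, 3), (-13, -17)) = 27.5862
d((6, 3), (-6, -19)) = 25.0599
d((15, 13), (-18, -12)) = 41.4005
d((15, 13), (-13, -17)) = 41.0366
d((15, 13), (-6, -19)) = 38.2753
d((-18, -12), (-13, -17)) = 7.0711 <-- minimum
d((-18, -12), (-6, -19)) = 13.8924
d((-13, -17), (-6, -19)) = 7.2801

Closest pair: (-18, -12) and (-13, -17) with distance 7.0711

The closest pair is (-18, -12) and (-13, -17) with Euclidean distance 7.0711. For 6 points, brute-force pairwise comparison is shown above. For large n, the divide-and-conquer algorithm (sort by x, recurse on halves, check the dividing strip) achieves O(n log n).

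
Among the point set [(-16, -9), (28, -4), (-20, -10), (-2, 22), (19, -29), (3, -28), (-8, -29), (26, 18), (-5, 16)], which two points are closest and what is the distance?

Computing all pairwise distances among 9 points:

d((-16, -9), (28, -4)) = 44.2832
d((-16, -9), (-20, -10)) = 4.1231 <-- minimum
d((-16, -9), (-2, 22)) = 34.0147
d((-16, -9), (19, -29)) = 40.3113
d((-16, -9), (3, -28)) = 26.8701
d((-16, -9), (-8, -29)) = 21.5407
d((-16, -9), (26, 18)) = 49.93
d((-16, -9), (-5, 16)) = 27.313
d((28, -4), (-20, -10)) = 48.3735
d((28, -4), (-2, 22)) = 39.6989
d((28, -4), (19, -29)) = 26.5707
d((28, -4), (3, -28)) = 34.6554
d((28, -4), (-8, -29)) = 43.8292
d((28, -4), (26, 18)) = 22.0907
d((28, -4), (-5, 16)) = 38.5876
d((-20, -10), (-2, 22)) = 36.7151
d((-20, -10), (19, -29)) = 43.382
d((-20, -10), (3, -28)) = 29.2062
d((-20, -10), (-8, -29)) = 22.4722
d((-20, -10), (26, 18)) = 53.8516
d((-20, -10), (-5, 16)) = 30.0167
d((-2, 22), (19, -29)) = 55.1543
d((-2, 22), (3, -28)) = 50.2494
d((-2, 22), (-8, -29)) = 51.3517
d((-2, 22), (26, 18)) = 28.2843
d((-2, 22), (-5, 16)) = 6.7082
d((19, -29), (3, -28)) = 16.0312
d((19, -29), (-8, -29)) = 27.0
d((19, -29), (26, 18)) = 47.5184
d((19, -29), (-5, 16)) = 51.0
d((3, -28), (-8, -29)) = 11.0454
d((3, -28), (26, 18)) = 51.4296
d((3, -28), (-5, 16)) = 44.7214
d((-8, -29), (26, 18)) = 58.0086
d((-8, -29), (-5, 16)) = 45.0999
d((26, 18), (-5, 16)) = 31.0644

Closest pair: (-16, -9) and (-20, -10) with distance 4.1231

The closest pair is (-16, -9) and (-20, -10) with Euclidean distance 4.1231. For 9 points, brute-force pairwise comparison is shown above. For large n, the divide-and-conquer algorithm (sort by x, recurse on halves, check the dividing strip) achieves O(n log n).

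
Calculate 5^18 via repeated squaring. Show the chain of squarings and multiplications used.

Computing 5^18 by squaring (build up from 5^1; each line after the first costs one multiplication):

5^1 = 5
5^2 = (5^1)^2 = 5^2 = 25
5^4 = (5^2)^2 = 25^2 = 625
5^8 = (5^4)^2 = 625^2 = 390625
5^9 = 5 * 5^8 = 5 * 390625 = 1953125
5^18 = (5^9)^2 = 1953125^2 = 3814697265625

Result: 3814697265625
Multiplications needed: 5 (5 lines after 5^1)

5^18 = 3814697265625. Using exponentiation by squaring, this requires 5 multiplications. The key idea: if the exponent is even, square the half-power; if odd, multiply by the base once.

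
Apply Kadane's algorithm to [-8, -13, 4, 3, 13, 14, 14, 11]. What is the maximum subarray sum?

Using Kadane's algorithm on [-8, -13, 4, 3, 13, 14, 14, 11]:

Scanning through the array:
Position 1 (value -13): max_ending_here = -13, max_so_far = -8
Position 2 (value 4): max_ending_here = 4, max_so_far = 4
Position 3 (value 3): max_ending_here = 7, max_so_far = 7
Position 4 (value 13): max_ending_here = 20, max_so_far = 20
Position 5 (value 14): max_ending_here = 34, max_so_far = 34
Position 6 (value 14): max_ending_here = 48, max_so_far = 48
Position 7 (value 11): max_ending_here = 59, max_so_far = 59

Maximum subarray: [4, 3, 13, 14, 14, 11]
Maximum sum: 59

The maximum subarray is [4, 3, 13, 14, 14, 11] with sum 59. This subarray runs from index 2 to index 7.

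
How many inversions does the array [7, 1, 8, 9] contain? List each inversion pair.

Finding inversions in [7, 1, 8, 9]:

(0, 1): arr[0]=7 > arr[1]=1

Total inversions: 1

The array has 1 inversion(s): (0,1). Each pair (i,j) satisfies i < j and arr[i] > arr[j].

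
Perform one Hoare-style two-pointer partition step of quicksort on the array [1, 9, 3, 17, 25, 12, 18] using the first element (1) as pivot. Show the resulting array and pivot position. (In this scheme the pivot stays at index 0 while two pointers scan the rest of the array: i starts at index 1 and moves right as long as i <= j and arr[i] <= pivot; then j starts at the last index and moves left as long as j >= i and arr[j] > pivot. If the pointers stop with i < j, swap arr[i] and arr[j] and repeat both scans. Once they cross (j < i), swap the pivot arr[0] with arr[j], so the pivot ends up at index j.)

Hoare-style two-pointer partition with pivot = 1:

Initial array: [1, 9, 3, 17, 25, 12, 18]

Pointers start at i = 1, j = 6.
i ends at 1, j ends at 0: the pointers have crossed (j < i), so scanning stops.

j = 0, so swapping arr[0] with arr[j] leaves the pivot at position 0: [1, 9, 3, 17, 25, 12, 18]
Pivot position: 0

After partitioning with pivot 1, the array becomes [1, 9, 3, 17, 25, 12, 18]. The pivot is placed at index 0. All elements to the left of the pivot are <= 1, and all elements to the right are > 1.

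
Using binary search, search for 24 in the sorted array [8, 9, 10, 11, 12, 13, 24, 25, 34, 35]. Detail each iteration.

Binary search for 24 in [8, 9, 10, 11, 12, 13, 24, 25, 34, 35]:

lo=0, hi=9, mid=4, arr[mid]=12 -> 12 < 24, search right half
lo=5, hi=9, mid=7, arr[mid]=25 -> 25 > 24, search left half
lo=5, hi=6, mid=5, arr[mid]=13 -> 13 < 24, search right half
lo=6, hi=6, mid=6, arr[mid]=24 -> Found target at index 6!

Binary search finds 24 at index 6 after 4 comparisons. The search repeatedly halves the search space by comparing with the middle element.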